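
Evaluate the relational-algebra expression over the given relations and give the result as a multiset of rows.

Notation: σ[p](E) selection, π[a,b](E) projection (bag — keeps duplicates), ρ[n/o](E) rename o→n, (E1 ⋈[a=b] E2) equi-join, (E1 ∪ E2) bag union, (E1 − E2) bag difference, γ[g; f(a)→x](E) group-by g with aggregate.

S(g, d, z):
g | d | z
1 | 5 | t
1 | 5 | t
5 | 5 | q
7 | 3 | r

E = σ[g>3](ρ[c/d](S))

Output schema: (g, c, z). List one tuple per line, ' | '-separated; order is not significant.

Per-node cardinality:
  S → 4
  ρ[c/d](S) → 4
  σ[g>3](ρ[c/d](S)) → 2

== RESULT ==
g | c | z
5 | 5 | q
7 | 3 | r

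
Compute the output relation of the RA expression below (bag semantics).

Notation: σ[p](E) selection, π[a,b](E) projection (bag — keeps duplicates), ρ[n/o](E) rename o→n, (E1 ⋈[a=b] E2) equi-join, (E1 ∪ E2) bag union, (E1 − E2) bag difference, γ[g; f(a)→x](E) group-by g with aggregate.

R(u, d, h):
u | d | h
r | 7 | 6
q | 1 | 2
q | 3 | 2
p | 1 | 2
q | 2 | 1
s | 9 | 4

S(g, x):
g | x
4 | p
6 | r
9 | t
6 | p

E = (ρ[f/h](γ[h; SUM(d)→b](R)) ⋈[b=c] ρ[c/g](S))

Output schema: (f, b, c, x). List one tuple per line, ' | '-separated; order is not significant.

Subexpression sizes:
  R → 6
  γ[h; SUM(d)→b](R) → 4
  ρ[f/h](γ[h; SUM(d)→b](R)) → 4
  S → 4
  ρ[c/g](S) → 4
  (ρ[f/h](γ[h; SUM(d)→b](R)) ⋈[b=c] ρ[c/g](S)) → 1

== RESULT ==
f | b | c | x
4 | 9 | 9 | t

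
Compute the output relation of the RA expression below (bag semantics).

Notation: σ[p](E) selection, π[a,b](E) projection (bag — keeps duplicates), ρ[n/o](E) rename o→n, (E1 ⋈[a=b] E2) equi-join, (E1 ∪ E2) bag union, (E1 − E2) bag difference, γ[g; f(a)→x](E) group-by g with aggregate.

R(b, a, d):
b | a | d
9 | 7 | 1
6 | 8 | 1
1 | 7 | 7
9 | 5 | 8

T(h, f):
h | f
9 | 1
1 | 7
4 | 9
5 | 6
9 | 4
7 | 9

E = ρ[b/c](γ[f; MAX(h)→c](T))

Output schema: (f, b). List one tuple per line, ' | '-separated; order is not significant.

Subexpression sizes:
  T → 6
  γ[f; MAX(h)→c](T) → 5
  ρ[b/c](γ[f; MAX(h)→c](T)) → 5

== RESULT ==
f | b
1 | 9
4 | 9
6 | 5
7 | 1
9 | 7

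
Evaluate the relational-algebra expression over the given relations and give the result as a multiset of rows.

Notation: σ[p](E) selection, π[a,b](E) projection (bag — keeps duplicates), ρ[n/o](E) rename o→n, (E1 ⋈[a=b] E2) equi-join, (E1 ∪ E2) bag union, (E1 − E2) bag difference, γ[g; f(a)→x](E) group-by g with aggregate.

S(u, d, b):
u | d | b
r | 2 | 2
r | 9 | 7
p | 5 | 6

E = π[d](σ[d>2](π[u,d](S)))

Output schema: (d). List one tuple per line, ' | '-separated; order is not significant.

Stepwise |·|:
  S → 3
  π[u,d](S) → 3
  σ[d>2](π[u,d](S)) → 2
  π[d](σ[d>2](π[u,d](S))) → 2

== RESULT ==
d
5
9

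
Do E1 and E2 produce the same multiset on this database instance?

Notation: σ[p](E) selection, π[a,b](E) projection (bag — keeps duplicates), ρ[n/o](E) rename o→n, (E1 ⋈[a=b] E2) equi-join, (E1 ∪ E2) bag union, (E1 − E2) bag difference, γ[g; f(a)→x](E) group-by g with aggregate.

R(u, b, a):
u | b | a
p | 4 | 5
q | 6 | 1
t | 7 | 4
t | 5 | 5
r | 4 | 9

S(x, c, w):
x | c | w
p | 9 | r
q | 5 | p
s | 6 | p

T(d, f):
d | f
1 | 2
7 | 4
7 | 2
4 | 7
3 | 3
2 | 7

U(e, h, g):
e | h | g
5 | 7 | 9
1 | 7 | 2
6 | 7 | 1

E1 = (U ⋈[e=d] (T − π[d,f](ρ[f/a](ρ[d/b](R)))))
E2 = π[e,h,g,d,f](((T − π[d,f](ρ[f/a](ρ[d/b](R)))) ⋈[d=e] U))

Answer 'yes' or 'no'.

E1 stepwise |·|:
  U → 3
  T → 6
  R → 5
  ρ[d/b](R) → 5
  ρ[f/a](ρ[d/b](R)) → 5
  π[d,f](ρ[f/a](ρ[d/b](R))) → 5
  (T − π[d,f](ρ[f/a](ρ[d/b](R)))) → 5
  (U ⋈[e=d] (T − π[d,f](ρ[f/a](ρ[d/b](R))))) → 1
E2 stepwise |·|:
  T → 6
  R → 5
  ρ[d/b](R) → 5
  ρ[f/a](ρ[d/b](R)) → 5
  π[d,f](ρ[f/a](ρ[d/b](R))) → 5
  (T − π[d,f](ρ[f/a](ρ[d/b](R)))) → 5
  U → 3
  ((T − π[d,f](ρ[f/a](ρ[d/b](R)))) ⋈[d=e] U) → 1
  π[e,h,g,d,f](((T − π[d,f](ρ[f/a](ρ[d/b](R)))) ⋈[d=e] U)) → 1

E1 and E2 produce the same multiset:
e | h | g | d | f
1 | 7 | 2 | 1 | 2

yes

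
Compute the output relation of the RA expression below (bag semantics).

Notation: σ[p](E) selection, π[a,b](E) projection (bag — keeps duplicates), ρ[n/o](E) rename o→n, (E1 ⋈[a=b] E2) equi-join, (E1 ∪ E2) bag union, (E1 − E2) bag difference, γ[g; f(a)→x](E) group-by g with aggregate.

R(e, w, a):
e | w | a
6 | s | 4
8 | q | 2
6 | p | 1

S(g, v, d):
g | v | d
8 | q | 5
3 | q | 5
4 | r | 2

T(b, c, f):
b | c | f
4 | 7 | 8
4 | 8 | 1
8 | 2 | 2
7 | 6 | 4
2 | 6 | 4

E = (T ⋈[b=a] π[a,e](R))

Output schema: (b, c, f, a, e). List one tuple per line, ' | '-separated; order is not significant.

Row counts bottom-up:
  T → 5
  R → 3
  π[a,e](R) → 3
  (T ⋈[b=a] π[a,e](R)) → 3

== RESULT ==
b | c | f | a | e
2 | 6 | 4 | 2 | 8
4 | 7 | 8 | 4 | 6
4 | 8 | 1 | 4 | 6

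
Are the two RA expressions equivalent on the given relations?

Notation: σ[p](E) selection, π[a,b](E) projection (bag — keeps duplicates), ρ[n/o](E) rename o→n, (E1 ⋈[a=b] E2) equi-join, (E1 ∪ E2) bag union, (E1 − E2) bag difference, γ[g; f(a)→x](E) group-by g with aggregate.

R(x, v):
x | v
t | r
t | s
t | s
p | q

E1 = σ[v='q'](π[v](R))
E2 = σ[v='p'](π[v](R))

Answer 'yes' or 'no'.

E1 per-node cardinality:
  R → 4
  π[v](R) → 4
  σ[v='q'](π[v](R)) → 1
E2 per-node cardinality:
  R → 4
  π[v](R) → 4
  σ[v='p'](π[v](R)) → 0

E1 result:
v
q
E2 result:
v
(0 rows)
Witness: ('q',) appears 1× in E1 but 0× in E2.

no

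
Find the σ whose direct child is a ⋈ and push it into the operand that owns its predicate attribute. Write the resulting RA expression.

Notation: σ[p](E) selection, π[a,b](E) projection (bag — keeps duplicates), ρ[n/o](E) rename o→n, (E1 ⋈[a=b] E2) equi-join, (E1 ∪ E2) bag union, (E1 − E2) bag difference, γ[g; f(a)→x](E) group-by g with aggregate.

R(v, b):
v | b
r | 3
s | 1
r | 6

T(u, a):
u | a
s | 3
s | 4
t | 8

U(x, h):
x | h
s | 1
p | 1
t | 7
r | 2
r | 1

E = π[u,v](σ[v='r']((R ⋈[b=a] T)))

σ filters on v, owned by the left side.
E' = π[u,v]((σ[v='r'](R) ⋈[b=a] T))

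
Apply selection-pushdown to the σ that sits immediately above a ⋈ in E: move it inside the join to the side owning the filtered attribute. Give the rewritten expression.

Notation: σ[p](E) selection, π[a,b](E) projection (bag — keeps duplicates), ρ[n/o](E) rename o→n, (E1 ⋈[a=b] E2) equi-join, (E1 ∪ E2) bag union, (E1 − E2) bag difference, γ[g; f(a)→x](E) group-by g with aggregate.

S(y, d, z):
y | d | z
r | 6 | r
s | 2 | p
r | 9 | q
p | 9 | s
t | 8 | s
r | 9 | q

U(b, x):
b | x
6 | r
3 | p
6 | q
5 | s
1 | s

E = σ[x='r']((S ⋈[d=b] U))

σ filters on x, owned by the right side.
E' = (S ⋈[d=b] σ[x='r'](U))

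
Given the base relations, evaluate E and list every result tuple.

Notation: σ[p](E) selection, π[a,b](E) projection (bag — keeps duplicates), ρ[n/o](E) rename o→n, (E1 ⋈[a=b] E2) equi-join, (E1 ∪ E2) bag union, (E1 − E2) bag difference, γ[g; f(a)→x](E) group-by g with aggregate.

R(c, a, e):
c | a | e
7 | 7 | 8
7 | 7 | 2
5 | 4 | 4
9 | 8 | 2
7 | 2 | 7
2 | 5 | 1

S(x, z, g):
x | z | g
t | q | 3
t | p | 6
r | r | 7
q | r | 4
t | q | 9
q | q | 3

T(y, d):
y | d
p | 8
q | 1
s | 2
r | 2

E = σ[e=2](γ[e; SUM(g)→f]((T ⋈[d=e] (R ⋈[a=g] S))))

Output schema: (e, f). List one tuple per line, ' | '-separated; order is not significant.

Stepwise |·|:
  T → 4
  R → 6
  S → 6
  (R ⋈[a=g] S) → 3
  (T ⋈[d=e] (R ⋈[a=g] S)) → 3
  γ[e; SUM(g)→f]((T ⋈[d=e] (R ⋈[a=g] S))) → 2
  σ[e=2](γ[e; SUM(g)→f]((T ⋈[d=e] (R ⋈[a=g] S)))) → 1

== RESULT ==
e | f
2 | 14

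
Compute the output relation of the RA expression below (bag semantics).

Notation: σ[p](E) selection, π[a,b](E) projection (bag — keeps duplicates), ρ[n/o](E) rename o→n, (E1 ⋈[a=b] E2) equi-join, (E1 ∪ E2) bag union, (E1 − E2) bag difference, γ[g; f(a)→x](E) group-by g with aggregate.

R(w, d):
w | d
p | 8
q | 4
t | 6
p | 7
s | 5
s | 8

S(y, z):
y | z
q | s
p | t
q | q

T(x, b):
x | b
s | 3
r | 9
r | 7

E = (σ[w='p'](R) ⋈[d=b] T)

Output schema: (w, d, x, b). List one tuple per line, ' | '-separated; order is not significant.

Subexpression sizes:
  R → 6
  σ[w='p'](R) → 2
  T → 3
  (σ[w='p'](R) ⋈[d=b] T) → 1

== RESULT ==
w | d | x | b
p | 7 | r | 7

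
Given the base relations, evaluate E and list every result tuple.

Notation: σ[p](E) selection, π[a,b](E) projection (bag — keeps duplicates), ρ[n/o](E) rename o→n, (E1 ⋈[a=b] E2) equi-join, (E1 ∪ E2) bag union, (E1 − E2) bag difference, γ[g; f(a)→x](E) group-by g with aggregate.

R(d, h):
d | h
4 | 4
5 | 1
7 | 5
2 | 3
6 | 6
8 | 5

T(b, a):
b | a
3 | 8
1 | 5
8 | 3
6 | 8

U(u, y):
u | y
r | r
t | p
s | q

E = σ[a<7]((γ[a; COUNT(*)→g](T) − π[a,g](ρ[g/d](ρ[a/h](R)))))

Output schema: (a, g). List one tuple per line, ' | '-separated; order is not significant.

Stepwise |·|:
  T → 4
  γ[a; COUNT(*)→g](T) → 3
  R → 6
  ρ[a/h](R) → 6
  ρ[g/d](ρ[a/h](R)) → 6
  π[a,g](ρ[g/d](ρ[a/h](R))) → 6
  (γ[a; COUNT(*)→g](T) − π[a,g](ρ[g/d](ρ[a/h](R)))) → 3
  σ[a<7]((γ[a; COUNT(*)→g](T) − π[a,g](ρ[g/d](ρ[a/h](R))))) → 2

== RESULT ==
a | g
3 | 1
5 | 1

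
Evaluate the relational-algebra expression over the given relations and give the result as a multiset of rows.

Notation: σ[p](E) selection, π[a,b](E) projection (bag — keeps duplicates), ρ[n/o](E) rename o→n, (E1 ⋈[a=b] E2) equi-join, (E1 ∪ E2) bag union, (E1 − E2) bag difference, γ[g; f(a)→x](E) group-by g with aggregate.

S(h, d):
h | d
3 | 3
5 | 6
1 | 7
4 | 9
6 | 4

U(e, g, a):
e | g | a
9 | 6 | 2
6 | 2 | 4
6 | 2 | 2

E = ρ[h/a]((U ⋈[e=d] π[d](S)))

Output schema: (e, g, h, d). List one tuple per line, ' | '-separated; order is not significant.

Stepwise |·|:
  U → 3
  S → 5
  π[d](S) → 5
  (U ⋈[e=d] π[d](S)) → 3
  ρ[h/a]((U ⋈[e=d] π[d](S))) → 3

== RESULT ==
e | g | h | d
6 | 2 | 2 | 6
6 | 2 | 4 | 6
9 | 6 | 2 | 9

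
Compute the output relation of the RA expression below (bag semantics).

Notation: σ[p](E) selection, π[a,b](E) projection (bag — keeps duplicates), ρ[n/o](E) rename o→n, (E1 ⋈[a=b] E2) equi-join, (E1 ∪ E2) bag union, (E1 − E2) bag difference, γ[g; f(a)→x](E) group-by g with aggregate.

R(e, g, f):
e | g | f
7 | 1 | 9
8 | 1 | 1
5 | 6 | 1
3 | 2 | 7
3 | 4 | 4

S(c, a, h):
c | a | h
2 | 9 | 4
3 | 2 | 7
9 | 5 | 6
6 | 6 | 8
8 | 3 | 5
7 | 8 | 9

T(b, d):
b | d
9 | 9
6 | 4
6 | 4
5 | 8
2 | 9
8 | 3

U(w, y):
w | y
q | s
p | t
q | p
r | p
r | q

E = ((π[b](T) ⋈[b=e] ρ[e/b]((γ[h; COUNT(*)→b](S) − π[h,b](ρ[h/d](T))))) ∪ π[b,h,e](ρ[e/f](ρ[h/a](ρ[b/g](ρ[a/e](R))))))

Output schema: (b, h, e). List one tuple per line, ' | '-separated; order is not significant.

Per-node cardinality:
  T → 6
  π[b](T) → 6
  S → 6
  γ[h; COUNT(*)→b](S) → 6
  T → 6
  ρ[h/d](T) → 6
  π[h,b](ρ[h/d](T)) → 6
  (γ[h; COUNT(*)→b](S) − π[h,b](ρ[h/d](T))) → 6
  ρ[e/b]((γ[h; COUNT(*)→b](S) − π[h,b](ρ[h/d](T)))) → 6
  (π[b](T) ⋈[b=e] ρ[e/b]((γ[h; COUNT(*)→b](S) − π[h,b](ρ[h/d](T))))) → 0
  R → 5
  ρ[a/e](R) → 5
  ρ[b/g](ρ[a/e](R)) → 5
  ρ[h/a](ρ[b/g](ρ[a/e](R))) → 5
  ρ[e/f](ρ[h/a](ρ[b/g](ρ[a/e](R)))) → 5
  π[b,h,e](ρ[e/f](ρ[h/a](ρ[b/g](ρ[a/e](R))))) → 5
  ((π[b](T) ⋈[b=e] ρ[e/b]((γ[h; COUNT(*)→b](S) − π[h,b](ρ[h/d](T))))) ∪ π[b,h,e](ρ[e/f](ρ[h/a](ρ[b/g](ρ[a/e](R)))))) → 5

== RESULT ==
b | h | e
1 | 7 | 9
1 | 8 | 1
2 | 3 | 7
4 | 3 | 4
6 | 5 | 1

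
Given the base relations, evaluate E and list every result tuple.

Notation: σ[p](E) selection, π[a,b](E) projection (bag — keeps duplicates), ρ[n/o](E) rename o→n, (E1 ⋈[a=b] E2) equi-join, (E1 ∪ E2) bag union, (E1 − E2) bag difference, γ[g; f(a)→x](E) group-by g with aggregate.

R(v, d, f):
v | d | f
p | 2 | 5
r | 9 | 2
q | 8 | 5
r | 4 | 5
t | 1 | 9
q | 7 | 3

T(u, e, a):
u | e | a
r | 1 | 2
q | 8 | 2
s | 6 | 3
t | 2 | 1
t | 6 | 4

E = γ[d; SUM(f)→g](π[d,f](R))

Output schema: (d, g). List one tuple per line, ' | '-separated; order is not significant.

Per-node cardinality:
  R → 6
  π[d,f](R) → 6
  γ[d; SUM(f)→g](π[d,f](R)) → 6

== RESULT ==
d | g
1 | 9
2 | 5
4 | 5
7 | 3
8 | 5
9 | 2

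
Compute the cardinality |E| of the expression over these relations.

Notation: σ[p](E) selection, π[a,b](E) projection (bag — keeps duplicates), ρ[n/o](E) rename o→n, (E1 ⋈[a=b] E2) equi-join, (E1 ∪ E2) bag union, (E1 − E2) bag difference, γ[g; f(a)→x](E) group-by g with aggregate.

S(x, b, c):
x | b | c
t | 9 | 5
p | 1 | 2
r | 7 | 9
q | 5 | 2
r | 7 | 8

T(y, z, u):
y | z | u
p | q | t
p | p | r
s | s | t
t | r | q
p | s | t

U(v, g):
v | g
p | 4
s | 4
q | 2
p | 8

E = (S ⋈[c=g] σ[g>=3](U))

Stepwise |·|:
  S → 5
  U → 4
  σ[g>=3](U) → 3
  (S ⋈[c=g] σ[g>=3](U)) → 1

|E| = 1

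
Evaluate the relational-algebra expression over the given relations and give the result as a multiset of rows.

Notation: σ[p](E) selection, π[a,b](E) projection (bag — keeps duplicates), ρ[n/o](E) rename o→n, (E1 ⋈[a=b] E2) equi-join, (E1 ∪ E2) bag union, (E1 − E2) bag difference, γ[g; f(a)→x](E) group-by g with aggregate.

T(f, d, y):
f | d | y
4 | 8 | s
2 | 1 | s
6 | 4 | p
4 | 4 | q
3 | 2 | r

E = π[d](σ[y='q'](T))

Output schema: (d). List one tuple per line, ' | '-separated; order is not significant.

Stepwise |·|:
  T → 5
  σ[y='q'](T) → 1
  π[d](σ[y='q'](T)) → 1

== RESULT ==
d
4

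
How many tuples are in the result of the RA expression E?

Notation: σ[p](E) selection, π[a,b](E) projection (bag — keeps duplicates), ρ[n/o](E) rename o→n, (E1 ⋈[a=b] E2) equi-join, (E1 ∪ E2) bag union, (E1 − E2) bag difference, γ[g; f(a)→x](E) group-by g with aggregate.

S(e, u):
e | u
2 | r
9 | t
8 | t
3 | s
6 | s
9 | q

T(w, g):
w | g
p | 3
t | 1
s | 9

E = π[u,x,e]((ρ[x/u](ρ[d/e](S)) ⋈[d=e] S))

Row counts bottom-up:
  S → 6
  ρ[d/e](S) → 6
  ρ[x/u](ρ[d/e](S)) → 6
  S → 6
  (ρ[x/u](ρ[d/e](S)) ⋈[d=e] S) → 8
  π[u,x,e]((ρ[x/u](ρ[d/e](S)) ⋈[d=e] S)) → 8

|E| = 8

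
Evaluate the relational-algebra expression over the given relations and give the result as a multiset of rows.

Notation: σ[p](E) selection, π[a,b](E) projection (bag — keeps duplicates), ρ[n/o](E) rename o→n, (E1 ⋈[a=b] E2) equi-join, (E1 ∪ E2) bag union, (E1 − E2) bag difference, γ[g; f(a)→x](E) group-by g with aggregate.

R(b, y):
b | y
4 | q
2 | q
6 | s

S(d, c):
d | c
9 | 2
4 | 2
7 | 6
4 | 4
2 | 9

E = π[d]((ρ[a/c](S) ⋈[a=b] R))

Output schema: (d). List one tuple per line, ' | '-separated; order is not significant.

Row counts bottom-up:
  S → 5
  ρ[a/c](S) → 5
  R → 3
  (ρ[a/c](S) ⋈[a=b] R) → 4
  π[d]((ρ[a/c](S) ⋈[a=b] R)) → 4

== RESULT ==
d
4
4
7
9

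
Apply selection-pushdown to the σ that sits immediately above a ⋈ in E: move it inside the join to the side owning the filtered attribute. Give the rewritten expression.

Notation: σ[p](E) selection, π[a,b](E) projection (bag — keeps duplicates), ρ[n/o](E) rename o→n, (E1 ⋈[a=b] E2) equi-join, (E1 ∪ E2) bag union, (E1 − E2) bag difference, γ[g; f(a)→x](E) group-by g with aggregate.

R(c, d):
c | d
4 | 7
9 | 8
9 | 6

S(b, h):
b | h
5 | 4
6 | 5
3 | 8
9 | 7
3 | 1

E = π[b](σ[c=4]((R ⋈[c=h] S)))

σ filters on c, owned by the left side.
E' = π[b]((σ[c=4](R) ⋈[c=h] S))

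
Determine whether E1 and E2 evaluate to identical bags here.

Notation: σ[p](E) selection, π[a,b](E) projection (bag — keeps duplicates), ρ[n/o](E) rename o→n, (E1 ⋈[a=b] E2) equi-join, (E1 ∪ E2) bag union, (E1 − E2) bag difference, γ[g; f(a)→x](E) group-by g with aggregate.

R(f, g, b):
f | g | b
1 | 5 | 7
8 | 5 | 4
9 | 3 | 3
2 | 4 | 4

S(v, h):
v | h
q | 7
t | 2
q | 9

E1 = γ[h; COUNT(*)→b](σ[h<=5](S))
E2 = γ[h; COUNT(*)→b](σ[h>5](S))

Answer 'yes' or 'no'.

E1 stepwise |·|:
  S → 3
  σ[h<=5](S) → 1
  γ[h; COUNT(*)→b](σ[h<=5](S)) → 1
E2 stepwise |·|:
  S → 3
  σ[h>5](S) → 2
  γ[h; COUNT(*)→b](σ[h>5](S)) → 2

E1 result:
h | b
2 | 1
E2 result:
h | b
7 | 1
9 | 1
Witness: (9, 1) appears 0× in E1 but 1× in E2.

no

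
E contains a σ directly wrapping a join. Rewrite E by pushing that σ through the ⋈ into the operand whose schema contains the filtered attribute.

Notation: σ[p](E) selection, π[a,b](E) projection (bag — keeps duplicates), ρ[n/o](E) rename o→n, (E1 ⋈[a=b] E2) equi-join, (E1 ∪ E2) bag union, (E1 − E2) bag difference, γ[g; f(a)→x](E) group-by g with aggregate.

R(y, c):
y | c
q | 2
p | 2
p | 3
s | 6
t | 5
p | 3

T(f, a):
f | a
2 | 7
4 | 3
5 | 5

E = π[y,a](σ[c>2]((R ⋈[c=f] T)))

σ filters on c, owned by the left side.
E' = π[y,a]((σ[c>2](R) ⋈[c=f] T))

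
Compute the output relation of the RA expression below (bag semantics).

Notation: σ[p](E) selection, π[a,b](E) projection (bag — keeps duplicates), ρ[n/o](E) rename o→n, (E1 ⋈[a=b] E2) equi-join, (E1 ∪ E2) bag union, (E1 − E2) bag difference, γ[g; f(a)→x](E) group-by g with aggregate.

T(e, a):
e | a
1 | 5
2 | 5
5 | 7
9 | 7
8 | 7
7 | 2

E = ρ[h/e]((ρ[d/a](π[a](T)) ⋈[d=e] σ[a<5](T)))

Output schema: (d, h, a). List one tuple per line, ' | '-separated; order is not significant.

Row counts bottom-up:
  T → 6
  π[a](T) → 6
  ρ[d/a](π[a](T)) → 6
  T → 6
  σ[a<5](T) → 1
  (ρ[d/a](π[a](T)) ⋈[d=e] σ[a<5](T)) → 3
  ρ[h/e]((ρ[d/a](π[a](T)) ⋈[d=e] σ[a<5](T))) → 3

== RESULT ==
d | h | a
7 | 7 | 2
7 | 7 | 2
7 | 7 | 2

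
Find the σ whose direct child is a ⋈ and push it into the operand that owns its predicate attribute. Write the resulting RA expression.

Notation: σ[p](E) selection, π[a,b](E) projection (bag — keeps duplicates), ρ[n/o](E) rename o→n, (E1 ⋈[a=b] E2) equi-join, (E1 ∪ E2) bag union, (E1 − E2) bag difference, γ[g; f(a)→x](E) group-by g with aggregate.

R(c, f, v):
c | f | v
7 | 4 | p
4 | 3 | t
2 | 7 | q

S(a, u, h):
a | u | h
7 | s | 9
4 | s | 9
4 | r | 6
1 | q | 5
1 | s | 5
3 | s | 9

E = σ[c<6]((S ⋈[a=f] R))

σ filters on c, owned by the right side.
E' = (S ⋈[a=f] σ[c<6](R))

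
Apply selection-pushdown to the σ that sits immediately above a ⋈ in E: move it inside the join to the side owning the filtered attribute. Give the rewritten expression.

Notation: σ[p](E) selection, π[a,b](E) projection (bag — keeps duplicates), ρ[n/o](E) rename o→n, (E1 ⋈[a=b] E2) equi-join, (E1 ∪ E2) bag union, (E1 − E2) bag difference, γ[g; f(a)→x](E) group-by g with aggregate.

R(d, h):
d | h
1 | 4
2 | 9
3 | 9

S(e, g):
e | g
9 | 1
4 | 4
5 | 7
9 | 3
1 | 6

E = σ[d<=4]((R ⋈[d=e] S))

σ filters on d, owned by the left side.
E' = (σ[d<=4](R) ⋈[d=e] S)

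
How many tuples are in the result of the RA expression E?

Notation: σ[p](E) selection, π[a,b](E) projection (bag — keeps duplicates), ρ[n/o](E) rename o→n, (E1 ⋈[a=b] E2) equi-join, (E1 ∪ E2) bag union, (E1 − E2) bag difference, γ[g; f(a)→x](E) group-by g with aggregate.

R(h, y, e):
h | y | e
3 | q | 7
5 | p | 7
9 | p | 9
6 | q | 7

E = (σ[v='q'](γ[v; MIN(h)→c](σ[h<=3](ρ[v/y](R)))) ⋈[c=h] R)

Row counts bottom-up:
  R → 4
  ρ[v/y](R) → 4
  σ[h<=3](ρ[v/y](R)) → 1
  γ[v; MIN(h)→c](σ[h<=3](ρ[v/y](R))) → 1
  σ[v='q'](γ[v; MIN(h)→c](σ[h<=3](ρ[v/y](R)))) → 1
  R → 4
  (σ[v='q'](γ[v; MIN(h)→c](σ[h<=3](ρ[v/y](R)))) ⋈[c=h] R) → 1

|E| = 1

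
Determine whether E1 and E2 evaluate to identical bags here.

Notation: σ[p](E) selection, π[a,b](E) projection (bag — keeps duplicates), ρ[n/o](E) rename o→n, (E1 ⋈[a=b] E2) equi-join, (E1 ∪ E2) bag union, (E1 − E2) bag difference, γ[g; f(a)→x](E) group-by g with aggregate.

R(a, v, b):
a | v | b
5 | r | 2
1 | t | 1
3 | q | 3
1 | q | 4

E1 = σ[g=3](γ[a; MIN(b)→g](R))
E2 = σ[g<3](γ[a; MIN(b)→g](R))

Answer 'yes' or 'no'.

E1 subexpression sizes:
  R → 4
  γ[a; MIN(b)→g](R) → 3
  σ[g=3](γ[a; MIN(b)→g](R)) → 1
E2 subexpression sizes:
  R → 4
  γ[a; MIN(b)→g](R) → 3
  σ[g<3](γ[a; MIN(b)→g](R)) → 2

E1 result:
a | g
3 | 3
E2 result:
a | g
1 | 1
5 | 2
Witness: (1, 1) appears 0× in E1 but 1× in E2.

no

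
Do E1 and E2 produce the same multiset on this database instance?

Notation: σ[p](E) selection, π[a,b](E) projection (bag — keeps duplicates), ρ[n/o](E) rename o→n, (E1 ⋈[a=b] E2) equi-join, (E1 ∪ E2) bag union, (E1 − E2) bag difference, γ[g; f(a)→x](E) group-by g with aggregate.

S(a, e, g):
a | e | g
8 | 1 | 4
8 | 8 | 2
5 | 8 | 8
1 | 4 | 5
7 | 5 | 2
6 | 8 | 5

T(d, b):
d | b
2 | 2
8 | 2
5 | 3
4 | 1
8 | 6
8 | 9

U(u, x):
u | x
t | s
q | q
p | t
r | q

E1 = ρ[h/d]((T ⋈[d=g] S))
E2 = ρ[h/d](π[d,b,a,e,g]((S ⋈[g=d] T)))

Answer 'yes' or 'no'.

E1 stepwise |·|:
  T → 6
  S → 6
  (T ⋈[d=g] S) → 8
  ρ[h/d]((T ⋈[d=g] S)) → 8
E2 stepwise |·|:
  S → 6
  T → 6
  (S ⋈[g=d] T) → 8
  π[d,b,a,e,g]((S ⋈[g=d] T)) → 8
  ρ[h/d](π[d,b,a,e,g]((S ⋈[g=d] T))) → 8

E1 and E2 produce the same multiset:
h | b | a | e | g
2 | 2 | 7 | 5 | 2
2 | 2 | 8 | 8 | 2
4 | 1 | 8 | 1 | 4
5 | 3 | 1 | 4 | 5
5 | 3 | 6 | 8 | 5
8 | 2 | 5 | 8 | 8
8 | 6 | 5 | 8 | 8
8 | 9 | 5 | 8 | 8

yes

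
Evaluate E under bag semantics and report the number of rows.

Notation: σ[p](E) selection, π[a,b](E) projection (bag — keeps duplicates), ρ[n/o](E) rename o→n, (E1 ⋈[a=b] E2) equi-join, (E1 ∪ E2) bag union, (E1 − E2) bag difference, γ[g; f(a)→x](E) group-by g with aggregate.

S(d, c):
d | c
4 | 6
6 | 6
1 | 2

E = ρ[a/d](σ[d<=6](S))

Row counts bottom-up:
  S → 3
  σ[d<=6](S) → 3
  ρ[a/d](σ[d<=6](S)) → 3

|E| = 3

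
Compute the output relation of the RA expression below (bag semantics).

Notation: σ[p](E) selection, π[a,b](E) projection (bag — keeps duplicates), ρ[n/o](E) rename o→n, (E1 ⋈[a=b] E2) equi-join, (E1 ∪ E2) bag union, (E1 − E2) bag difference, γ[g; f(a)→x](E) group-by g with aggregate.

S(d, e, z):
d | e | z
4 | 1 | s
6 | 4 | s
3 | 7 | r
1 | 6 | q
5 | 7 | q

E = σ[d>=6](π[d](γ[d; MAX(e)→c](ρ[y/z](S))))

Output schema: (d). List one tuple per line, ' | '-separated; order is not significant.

Row counts bottom-up:
  S → 5
  ρ[y/z](S) → 5
  γ[d; MAX(e)→c](ρ[y/z](S)) → 5
  π[d](γ[d; MAX(e)→c](ρ[y/z](S))) → 5
  σ[d>=6](π[d](γ[d; MAX(e)→c](ρ[y/z](S)))) → 1

== RESULT ==
d
6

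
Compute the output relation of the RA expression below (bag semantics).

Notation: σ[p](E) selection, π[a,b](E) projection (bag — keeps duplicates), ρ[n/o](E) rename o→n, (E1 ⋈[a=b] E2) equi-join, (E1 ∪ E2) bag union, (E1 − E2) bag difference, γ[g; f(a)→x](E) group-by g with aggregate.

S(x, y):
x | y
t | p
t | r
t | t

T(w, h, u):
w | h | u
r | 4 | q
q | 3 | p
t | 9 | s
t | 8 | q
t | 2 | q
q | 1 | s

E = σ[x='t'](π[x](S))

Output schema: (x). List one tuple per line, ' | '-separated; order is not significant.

Subexpression sizes:
  S → 3
  π[x](S) → 3
  σ[x='t'](π[x](S)) → 3

== RESULT ==
x
t
t
t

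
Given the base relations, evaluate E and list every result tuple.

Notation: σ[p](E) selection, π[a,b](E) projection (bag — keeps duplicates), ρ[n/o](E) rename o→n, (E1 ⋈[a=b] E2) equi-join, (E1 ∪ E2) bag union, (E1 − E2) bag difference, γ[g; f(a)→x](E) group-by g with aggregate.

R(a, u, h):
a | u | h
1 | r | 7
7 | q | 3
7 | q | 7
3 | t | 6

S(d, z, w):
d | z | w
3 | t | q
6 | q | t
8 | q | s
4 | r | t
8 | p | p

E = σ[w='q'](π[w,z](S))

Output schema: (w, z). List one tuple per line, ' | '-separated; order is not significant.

Row counts bottom-up:
  S → 5
  π[w,z](S) → 5
  σ[w='q'](π[w,z](S)) → 1

== RESULT ==
w | z
q | t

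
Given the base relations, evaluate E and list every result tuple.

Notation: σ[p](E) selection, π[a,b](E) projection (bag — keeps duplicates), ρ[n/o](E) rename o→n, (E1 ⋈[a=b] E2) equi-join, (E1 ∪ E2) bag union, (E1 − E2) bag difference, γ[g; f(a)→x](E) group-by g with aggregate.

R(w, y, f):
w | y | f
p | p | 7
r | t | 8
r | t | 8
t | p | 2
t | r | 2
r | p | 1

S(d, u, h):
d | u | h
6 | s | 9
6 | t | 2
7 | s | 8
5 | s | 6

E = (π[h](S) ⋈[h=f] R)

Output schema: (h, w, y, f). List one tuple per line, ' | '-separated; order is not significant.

Row counts bottom-up:
  S → 4
  π[h](S) → 4
  R → 6
  (π[h](S) ⋈[h=f] R) → 4

== RESULT ==
h | w | y | f
2 | t | p | 2
2 | t | r | 2
8 | r | t | 8
8 | r | t | 8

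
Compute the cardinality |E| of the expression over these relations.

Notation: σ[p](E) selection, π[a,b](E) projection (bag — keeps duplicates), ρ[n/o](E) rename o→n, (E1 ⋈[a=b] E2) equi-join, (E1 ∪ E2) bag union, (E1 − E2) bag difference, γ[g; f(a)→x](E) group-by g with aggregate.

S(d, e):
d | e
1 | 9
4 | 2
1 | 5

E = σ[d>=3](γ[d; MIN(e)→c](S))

Per-node cardinality:
  S → 3
  γ[d; MIN(e)→c](S) → 2
  σ[d>=3](γ[d; MIN(e)→c](S)) → 1

|E| = 1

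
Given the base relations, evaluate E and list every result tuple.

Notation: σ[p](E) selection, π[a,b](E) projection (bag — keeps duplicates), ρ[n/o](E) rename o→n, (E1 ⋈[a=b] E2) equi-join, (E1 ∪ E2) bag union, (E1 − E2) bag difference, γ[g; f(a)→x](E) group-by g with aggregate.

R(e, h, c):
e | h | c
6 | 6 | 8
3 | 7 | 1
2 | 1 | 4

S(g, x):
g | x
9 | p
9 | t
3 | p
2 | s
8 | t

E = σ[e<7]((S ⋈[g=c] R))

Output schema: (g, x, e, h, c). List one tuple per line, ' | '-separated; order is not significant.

Stepwise |·|:
  S → 5
  R → 3
  (S ⋈[g=c] R) → 1
  σ[e<7]((S ⋈[g=c] R)) → 1

== RESULT ==
g | x | e | h | c
8 | t | 6 | 6 | 8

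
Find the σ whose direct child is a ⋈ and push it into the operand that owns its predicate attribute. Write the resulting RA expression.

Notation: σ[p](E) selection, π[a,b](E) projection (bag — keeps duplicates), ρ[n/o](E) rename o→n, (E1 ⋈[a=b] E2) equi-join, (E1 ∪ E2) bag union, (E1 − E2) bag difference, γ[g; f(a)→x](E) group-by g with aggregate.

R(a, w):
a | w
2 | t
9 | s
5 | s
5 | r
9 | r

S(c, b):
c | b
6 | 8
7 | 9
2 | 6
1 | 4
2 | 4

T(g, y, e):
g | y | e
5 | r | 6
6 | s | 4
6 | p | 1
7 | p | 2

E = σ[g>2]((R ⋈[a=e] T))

σ filters on g, owned by the right side.
E' = (R ⋈[a=e] σ[g>2](T))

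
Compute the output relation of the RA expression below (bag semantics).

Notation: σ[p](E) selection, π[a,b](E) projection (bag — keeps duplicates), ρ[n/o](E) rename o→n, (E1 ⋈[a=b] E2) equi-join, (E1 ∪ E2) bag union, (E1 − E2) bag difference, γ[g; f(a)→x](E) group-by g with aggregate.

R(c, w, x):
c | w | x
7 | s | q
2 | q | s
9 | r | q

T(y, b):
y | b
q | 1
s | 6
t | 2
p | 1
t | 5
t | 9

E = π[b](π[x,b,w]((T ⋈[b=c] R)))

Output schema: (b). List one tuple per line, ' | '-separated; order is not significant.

Row counts bottom-up:
  T → 6
  R → 3
  (T ⋈[b=c] R) → 2
  π[x,b,w]((T ⋈[b=c] R)) → 2
  π[b](π[x,b,w]((T ⋈[b=c] R))) → 2

== RESULT ==
b
2
9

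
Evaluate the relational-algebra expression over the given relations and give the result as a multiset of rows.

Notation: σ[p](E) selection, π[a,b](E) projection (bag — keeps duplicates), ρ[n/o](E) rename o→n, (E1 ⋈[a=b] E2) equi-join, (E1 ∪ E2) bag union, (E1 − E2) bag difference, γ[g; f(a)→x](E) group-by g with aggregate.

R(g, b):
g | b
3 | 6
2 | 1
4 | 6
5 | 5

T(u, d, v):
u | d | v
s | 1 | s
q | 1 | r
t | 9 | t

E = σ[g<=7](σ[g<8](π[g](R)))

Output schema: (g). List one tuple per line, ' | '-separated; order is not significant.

Stepwise |·|:
  R → 4
  π[g](R) → 4
  σ[g<8](π[g](R)) → 4
  σ[g<=7](σ[g<8](π[g](R))) → 4

== RESULT ==
g
2
3
4
5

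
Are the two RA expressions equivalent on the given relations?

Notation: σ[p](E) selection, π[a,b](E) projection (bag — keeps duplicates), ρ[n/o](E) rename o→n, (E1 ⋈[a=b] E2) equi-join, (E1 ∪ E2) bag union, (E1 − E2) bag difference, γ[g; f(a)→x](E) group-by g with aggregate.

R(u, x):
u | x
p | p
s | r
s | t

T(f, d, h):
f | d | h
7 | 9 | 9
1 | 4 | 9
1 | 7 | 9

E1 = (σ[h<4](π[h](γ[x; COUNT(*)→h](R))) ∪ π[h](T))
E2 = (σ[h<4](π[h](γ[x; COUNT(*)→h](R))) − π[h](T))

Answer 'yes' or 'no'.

E1 row counts bottom-up:
  R → 3
  γ[x; COUNT(*)→h](R) → 3
  π[h](γ[x; COUNT(*)→h](R)) → 3
  σ[h<4](π[h](γ[x; COUNT(*)→h](R))) → 3
  T → 3
  π[h](T) → 3
  (σ[h<4](π[h](γ[x; COUNT(*)→h](R))) ∪ π[h](T)) → 6
E2 row counts bottom-up:
  R → 3
  γ[x; COUNT(*)→h](R) → 3
  π[h](γ[x; COUNT(*)→h](R)) → 3
  σ[h<4](π[h](γ[x; COUNT(*)→h](R))) → 3
  T → 3
  π[h](T) → 3
  (σ[h<4](π[h](γ[x; COUNT(*)→h](R))) − π[h](T)) → 3

E1 result:
h
1
1
1
9
9
9
E2 result:
h
1
1
1
Witness: (9,) appears 3× in E1 but 0× in E2.

no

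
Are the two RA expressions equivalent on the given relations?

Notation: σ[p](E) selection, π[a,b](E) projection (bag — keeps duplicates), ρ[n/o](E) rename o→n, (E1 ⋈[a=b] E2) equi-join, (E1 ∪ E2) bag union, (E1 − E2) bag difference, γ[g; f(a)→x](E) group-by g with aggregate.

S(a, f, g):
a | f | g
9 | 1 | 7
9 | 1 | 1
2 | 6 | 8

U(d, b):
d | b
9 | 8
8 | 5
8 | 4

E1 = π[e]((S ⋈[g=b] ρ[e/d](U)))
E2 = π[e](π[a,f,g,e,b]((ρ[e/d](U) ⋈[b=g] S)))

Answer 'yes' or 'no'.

E1 per-node cardinality:
  S → 3
  U → 3
  ρ[e/d](U) → 3
  (S ⋈[g=b] ρ[e/d](U)) → 1
  π[e]((S ⋈[g=b] ρ[e/d](U))) → 1
E2 per-node cardinality:
  U → 3
  ρ[e/d](U) → 3
  S → 3
  (ρ[e/d](U) ⋈[b=g] S) → 1
  π[a,f,g,e,b]((ρ[e/d](U) ⋈[b=g] S)) → 1
  π[e](π[a,f,g,e,b]((ρ[e/d](U) ⋈[b=g] S))) → 1

E1 and E2 produce the same multiset:
e
9

yes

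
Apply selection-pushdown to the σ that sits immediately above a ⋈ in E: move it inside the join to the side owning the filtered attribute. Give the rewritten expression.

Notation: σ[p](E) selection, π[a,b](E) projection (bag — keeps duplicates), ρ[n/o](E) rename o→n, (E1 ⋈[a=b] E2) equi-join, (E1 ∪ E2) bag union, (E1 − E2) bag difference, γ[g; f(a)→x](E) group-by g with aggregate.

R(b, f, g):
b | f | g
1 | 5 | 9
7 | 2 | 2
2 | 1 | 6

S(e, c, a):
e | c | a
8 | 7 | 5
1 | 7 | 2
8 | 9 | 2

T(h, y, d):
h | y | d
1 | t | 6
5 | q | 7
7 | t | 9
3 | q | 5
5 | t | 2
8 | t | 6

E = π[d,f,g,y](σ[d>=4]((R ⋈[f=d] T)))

σ filters on d, owned by the right side.
E' = π[d,f,g,y]((R ⋈[f=d] σ[d>=4](T)))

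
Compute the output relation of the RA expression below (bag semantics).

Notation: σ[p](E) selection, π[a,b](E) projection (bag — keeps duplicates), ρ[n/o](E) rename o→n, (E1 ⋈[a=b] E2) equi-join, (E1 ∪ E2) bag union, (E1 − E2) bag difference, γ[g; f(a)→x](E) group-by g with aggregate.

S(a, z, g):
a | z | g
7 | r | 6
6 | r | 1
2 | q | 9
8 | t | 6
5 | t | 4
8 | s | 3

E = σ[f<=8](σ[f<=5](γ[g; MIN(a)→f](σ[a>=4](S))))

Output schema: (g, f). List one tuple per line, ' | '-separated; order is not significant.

Stepwise |·|:
  S → 6
  σ[a>=4](S) → 5
  γ[g; MIN(a)→f](σ[a>=4](S)) → 4
  σ[f<=5](γ[g; MIN(a)→f](σ[a>=4](S))) → 1
  σ[f<=8](σ[f<=5](γ[g; MIN(a)→f](σ[a>=4](S)))) → 1

== RESULT ==
g | f
4 | 5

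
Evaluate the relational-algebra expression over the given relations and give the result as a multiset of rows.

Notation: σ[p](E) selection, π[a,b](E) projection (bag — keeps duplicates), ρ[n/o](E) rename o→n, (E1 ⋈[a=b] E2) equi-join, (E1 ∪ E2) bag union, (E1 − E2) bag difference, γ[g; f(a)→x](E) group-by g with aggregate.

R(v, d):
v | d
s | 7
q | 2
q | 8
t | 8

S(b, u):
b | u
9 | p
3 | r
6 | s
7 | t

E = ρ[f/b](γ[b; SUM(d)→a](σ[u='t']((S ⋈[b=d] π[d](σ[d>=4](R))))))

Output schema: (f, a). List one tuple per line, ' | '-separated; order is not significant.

Subexpression sizes:
  S → 4
  R → 4
  σ[d>=4](R) → 3
  π[d](σ[d>=4](R)) → 3
  (S ⋈[b=d] π[d](σ[d>=4](R))) → 1
  σ[u='t']((S ⋈[b=d] π[d](σ[d>=4](R)))) → 1
  γ[b; SUM(d)→a](σ[u='t']((S ⋈[b=d] π[d](σ[d>=4](R))))) → 1
  ρ[f/b](γ[b; SUM(d)→a](σ[u='t']((S ⋈[b=d] π[d](σ[d>=4](R)))))) → 1

== RESULT ==
f | a
7 | 7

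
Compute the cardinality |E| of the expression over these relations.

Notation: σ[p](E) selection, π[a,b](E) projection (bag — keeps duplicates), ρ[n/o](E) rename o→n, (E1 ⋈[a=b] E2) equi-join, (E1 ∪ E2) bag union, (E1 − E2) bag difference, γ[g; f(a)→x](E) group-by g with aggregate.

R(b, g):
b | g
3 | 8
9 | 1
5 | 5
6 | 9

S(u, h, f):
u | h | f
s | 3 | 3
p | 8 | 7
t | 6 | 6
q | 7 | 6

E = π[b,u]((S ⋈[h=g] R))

Row counts bottom-up:
  S → 4
  R → 4
  (S ⋈[h=g] R) → 1
  π[b,u]((S ⋈[h=g] R)) → 1

|E| = 1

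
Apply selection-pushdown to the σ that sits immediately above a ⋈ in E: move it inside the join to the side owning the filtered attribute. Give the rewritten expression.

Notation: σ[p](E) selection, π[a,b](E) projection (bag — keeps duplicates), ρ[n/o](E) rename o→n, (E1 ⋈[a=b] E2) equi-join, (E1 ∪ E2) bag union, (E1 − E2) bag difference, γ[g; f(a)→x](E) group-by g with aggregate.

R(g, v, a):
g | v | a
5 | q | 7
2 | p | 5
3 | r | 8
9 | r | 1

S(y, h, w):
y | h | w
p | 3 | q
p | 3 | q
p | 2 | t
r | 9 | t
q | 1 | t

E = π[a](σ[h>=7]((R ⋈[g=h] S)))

σ filters on h, owned by the right side.
E' = π[a]((R ⋈[g=h] σ[h>=7](S)))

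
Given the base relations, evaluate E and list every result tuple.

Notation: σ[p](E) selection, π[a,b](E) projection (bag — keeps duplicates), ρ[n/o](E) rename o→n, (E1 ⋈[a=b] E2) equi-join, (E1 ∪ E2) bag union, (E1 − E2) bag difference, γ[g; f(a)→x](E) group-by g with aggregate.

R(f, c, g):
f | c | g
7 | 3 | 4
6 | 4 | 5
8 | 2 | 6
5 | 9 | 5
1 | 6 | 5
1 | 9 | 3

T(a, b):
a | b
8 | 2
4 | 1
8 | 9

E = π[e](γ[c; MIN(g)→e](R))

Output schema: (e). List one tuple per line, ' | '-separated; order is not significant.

Per-node cardinality:
  R → 6
  γ[c; MIN(g)→e](R) → 5
  π[e](γ[c; MIN(g)→e](R)) → 5

== RESULT ==
e
3
4
5
5
6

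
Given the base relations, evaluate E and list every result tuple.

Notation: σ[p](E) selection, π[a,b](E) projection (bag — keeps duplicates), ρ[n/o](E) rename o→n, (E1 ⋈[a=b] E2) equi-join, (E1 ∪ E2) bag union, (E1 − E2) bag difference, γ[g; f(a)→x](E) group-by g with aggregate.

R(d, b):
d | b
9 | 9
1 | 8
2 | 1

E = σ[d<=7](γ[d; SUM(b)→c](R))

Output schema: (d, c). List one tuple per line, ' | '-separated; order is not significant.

Per-node cardinality:
  R → 3
  γ[d; SUM(b)→c](R) → 3
  σ[d<=7](γ[d; SUM(b)→c](R)) → 2

== RESULT ==
d | c
1 | 8
2 | 1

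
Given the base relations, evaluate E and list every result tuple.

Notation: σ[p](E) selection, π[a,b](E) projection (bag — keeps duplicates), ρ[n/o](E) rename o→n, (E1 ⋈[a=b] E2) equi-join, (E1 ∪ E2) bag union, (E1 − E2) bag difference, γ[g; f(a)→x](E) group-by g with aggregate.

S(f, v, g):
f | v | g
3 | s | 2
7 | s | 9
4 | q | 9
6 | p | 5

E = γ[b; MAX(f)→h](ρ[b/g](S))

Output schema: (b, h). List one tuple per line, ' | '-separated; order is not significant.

Subexpression sizes:
  S → 4
  ρ[b/g](S) → 4
  γ[b; MAX(f)→h](ρ[b/g](S)) → 3

== RESULT ==
b | h
2 | 3
5 | 6
9 | 7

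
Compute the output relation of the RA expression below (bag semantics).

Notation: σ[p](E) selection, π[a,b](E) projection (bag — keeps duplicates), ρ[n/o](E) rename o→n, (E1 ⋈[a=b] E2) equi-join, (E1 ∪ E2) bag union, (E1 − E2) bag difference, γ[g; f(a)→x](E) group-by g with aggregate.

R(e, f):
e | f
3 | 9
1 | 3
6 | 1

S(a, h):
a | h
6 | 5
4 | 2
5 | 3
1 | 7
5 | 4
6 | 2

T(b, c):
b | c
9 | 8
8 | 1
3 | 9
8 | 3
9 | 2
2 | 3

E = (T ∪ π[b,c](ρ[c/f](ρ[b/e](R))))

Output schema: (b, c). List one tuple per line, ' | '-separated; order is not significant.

Stepwise |·|:
  T → 6
  R → 3
  ρ[b/e](R) → 3
  ρ[c/f](ρ[b/e](R)) → 3
  π[b,c](ρ[c/f](ρ[b/e](R))) → 3
  (T ∪ π[b,c](ρ[c/f](ρ[b/e](R)))) → 9

== RESULT ==
b | c
1 | 3
2 | 3
3 | 9
3 | 9
6 | 1
8 | 1
8 | 3
9 | 2
9 | 8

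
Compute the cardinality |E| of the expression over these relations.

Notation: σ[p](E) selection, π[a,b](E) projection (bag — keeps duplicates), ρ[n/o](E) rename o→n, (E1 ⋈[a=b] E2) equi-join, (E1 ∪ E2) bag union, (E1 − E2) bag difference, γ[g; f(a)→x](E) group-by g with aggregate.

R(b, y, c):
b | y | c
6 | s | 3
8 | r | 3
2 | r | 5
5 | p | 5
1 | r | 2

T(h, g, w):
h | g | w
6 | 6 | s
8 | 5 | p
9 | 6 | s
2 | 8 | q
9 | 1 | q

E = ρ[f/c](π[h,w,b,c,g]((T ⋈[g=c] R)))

Stepwise |·|:
  T → 5
  R → 5
  (T ⋈[g=c] R) → 2
  π[h,w,b,c,g]((T ⋈[g=c] R)) → 2
  ρ[f/c](π[h,w,b,c,g]((T ⋈[g=c] R))) → 2

|E| = 2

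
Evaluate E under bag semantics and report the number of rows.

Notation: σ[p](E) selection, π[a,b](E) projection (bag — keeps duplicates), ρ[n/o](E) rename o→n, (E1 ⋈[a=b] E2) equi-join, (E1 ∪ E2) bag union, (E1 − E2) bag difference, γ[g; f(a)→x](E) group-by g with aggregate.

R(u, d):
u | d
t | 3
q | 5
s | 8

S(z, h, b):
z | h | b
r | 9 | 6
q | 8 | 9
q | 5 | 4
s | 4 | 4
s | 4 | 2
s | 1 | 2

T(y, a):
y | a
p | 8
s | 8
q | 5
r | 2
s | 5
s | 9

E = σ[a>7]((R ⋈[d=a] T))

Per-node cardinality:
  R → 3
  T → 6
  (R ⋈[d=a] T) → 4
  σ[a>7]((R ⋈[d=a] T)) → 2

|E| = 2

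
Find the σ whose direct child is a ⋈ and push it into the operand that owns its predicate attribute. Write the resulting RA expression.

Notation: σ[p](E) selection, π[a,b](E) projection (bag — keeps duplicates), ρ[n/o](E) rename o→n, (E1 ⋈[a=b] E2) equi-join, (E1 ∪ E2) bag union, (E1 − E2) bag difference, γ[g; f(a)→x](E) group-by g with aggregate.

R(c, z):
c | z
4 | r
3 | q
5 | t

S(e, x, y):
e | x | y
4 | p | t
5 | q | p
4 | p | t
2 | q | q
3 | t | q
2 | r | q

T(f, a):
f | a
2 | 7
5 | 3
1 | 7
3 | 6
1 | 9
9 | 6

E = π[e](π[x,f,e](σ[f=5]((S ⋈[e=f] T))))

σ filters on f, owned by the right side.
E' = π[e](π[x,f,e]((S ⋈[e=f] σ[f=5](T))))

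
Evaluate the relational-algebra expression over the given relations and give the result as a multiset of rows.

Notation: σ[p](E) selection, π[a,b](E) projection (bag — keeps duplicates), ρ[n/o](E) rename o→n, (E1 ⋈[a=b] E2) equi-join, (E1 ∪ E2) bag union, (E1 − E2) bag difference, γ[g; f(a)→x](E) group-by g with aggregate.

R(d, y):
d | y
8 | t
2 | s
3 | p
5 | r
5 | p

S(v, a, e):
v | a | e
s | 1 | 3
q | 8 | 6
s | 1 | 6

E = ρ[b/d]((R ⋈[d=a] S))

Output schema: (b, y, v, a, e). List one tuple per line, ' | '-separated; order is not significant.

Stepwise |·|:
  R → 5
  S → 3
  (R ⋈[d=a] S) → 1
  ρ[b/d]((R ⋈[d=a] S)) → 1

== RESULT ==
b | y | v | a | e
8 | t | q | 8 | 6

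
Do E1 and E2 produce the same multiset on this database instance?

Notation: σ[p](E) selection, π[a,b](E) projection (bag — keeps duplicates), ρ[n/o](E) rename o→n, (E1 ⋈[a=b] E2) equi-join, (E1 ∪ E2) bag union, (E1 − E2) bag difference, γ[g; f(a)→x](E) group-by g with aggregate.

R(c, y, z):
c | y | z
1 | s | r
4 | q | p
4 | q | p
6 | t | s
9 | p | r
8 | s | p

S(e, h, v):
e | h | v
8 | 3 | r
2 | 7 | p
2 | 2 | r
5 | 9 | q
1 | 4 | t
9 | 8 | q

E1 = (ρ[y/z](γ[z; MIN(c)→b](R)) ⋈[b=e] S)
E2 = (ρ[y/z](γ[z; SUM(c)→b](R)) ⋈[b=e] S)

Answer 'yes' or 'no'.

E1 subexpression sizes:
  R → 6
  γ[z; MIN(c)→b](R) → 3
  ρ[y/z](γ[z; MIN(c)→b](R)) → 3
  S → 6
  (ρ[y/z](γ[z; MIN(c)→b](R)) ⋈[b=e] S) → 1
E2 subexpression sizes:
  R → 6
  γ[z; SUM(c)→b](R) → 3
  ρ[y/z](γ[z; SUM(c)→b](R)) → 3
  S → 6
  (ρ[y/z](γ[z; SUM(c)→b](R)) ⋈[b=e] S) → 0

E1 result:
y | b | e | h | v
r | 1 | 1 | 4 | t
E2 result:
y | b | e | h | v
(0 rows)
Witness: ('r', 1, 1, 4, 't') appears 1× in E1 but 0× in E2.

no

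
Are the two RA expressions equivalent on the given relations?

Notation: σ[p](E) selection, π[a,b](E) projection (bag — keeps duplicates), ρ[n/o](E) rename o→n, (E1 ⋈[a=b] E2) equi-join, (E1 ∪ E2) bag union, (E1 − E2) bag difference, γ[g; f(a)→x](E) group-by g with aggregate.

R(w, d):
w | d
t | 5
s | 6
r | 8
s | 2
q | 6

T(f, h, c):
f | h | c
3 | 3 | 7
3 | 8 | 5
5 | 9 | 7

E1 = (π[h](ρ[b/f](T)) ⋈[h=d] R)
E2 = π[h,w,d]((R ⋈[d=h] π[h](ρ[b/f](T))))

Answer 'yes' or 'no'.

E1 stepwise |·|:
  T → 3
  ρ[b/f](T) → 3
  π[h](ρ[b/f](T)) → 3
  R → 5
  (π[h](ρ[b/f](T)) ⋈[h=d] R) → 1
E2 stepwise |·|:
  R → 5
  T → 3
  ρ[b/f](T) → 3
  π[h](ρ[b/f](T)) → 3
  (R ⋈[d=h] π[h](ρ[b/f](T))) → 1
  π[h,w,d]((R ⋈[d=h] π[h](ρ[b/f](T)))) → 1

E1 and E2 produce the same multiset:
h | w | d
8 | r | 8

yes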